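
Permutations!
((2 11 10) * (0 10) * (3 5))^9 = (0 10 2 11)(3 5)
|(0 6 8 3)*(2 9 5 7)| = |(0 6 8 3)(2 9 5 7)| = 4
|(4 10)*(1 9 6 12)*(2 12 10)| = 7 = |(1 9 6 10 4 2 12)|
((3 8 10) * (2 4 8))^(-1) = (2 3 10 8 4)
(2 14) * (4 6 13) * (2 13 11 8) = (2 14 13 4 6 11 8) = [0, 1, 14, 3, 6, 5, 11, 7, 2, 9, 10, 8, 12, 4, 13]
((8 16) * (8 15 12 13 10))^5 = (8 10 13 12 15 16)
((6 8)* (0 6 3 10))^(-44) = (0 6 8 3 10)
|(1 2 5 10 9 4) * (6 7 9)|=|(1 2 5 10 6 7 9 4)|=8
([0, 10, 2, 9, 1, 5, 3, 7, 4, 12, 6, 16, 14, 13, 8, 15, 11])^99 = [0, 1, 2, 3, 4, 5, 6, 7, 8, 9, 10, 16, 12, 13, 14, 15, 11]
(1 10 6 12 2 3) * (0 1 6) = (0 1 10)(2 3 6 12) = [1, 10, 3, 6, 4, 5, 12, 7, 8, 9, 0, 11, 2]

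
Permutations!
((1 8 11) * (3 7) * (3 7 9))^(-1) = (1 11 8)(3 9)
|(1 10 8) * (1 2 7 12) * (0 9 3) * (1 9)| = |(0 1 10 8 2 7 12 9 3)| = 9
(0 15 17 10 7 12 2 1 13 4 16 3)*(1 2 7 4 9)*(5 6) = (0 15 17 10 4 16 3)(1 13 9)(5 6)(7 12) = [15, 13, 2, 0, 16, 6, 5, 12, 8, 1, 4, 11, 7, 9, 14, 17, 3, 10]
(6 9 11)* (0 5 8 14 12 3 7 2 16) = (0 5 8 14 12 3 7 2 16)(6 9 11) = [5, 1, 16, 7, 4, 8, 9, 2, 14, 11, 10, 6, 3, 13, 12, 15, 0]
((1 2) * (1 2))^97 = (2)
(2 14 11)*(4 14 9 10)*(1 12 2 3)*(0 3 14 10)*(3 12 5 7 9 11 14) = (14)(0 12 2 11 3 1 5 7 9)(4 10) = [12, 5, 11, 1, 10, 7, 6, 9, 8, 0, 4, 3, 2, 13, 14]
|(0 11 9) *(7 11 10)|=|(0 10 7 11 9)|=5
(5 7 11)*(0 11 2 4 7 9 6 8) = [11, 1, 4, 3, 7, 9, 8, 2, 0, 6, 10, 5] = (0 11 5 9 6 8)(2 4 7)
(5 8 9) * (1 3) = (1 3)(5 8 9) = [0, 3, 2, 1, 4, 8, 6, 7, 9, 5]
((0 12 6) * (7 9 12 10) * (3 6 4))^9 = (0 10 7 9 12 4 3 6)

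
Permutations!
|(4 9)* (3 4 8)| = 4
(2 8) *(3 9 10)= (2 8)(3 9 10)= [0, 1, 8, 9, 4, 5, 6, 7, 2, 10, 3]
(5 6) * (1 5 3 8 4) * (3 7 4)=(1 5 6 7 4)(3 8)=[0, 5, 2, 8, 1, 6, 7, 4, 3]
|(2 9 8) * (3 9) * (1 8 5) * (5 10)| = |(1 8 2 3 9 10 5)| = 7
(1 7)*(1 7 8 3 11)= (1 8 3 11)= [0, 8, 2, 11, 4, 5, 6, 7, 3, 9, 10, 1]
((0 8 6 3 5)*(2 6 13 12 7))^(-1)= (0 5 3 6 2 7 12 13 8)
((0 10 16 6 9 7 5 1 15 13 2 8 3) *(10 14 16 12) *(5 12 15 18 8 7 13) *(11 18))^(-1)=(0 3 8 18 11 1 5 15 10 12 7 2 13 9 6 16 14)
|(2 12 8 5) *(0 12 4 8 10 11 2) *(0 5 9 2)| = 4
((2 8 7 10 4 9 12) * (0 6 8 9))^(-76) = (0 8 10)(2 12 9)(4 6 7)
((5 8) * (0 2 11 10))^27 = (0 10 11 2)(5 8)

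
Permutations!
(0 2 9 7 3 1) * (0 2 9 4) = (0 9 7 3 1 2 4) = [9, 2, 4, 1, 0, 5, 6, 3, 8, 7]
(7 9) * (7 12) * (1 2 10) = [0, 2, 10, 3, 4, 5, 6, 9, 8, 12, 1, 11, 7] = (1 2 10)(7 9 12)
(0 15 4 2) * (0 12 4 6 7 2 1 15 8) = [8, 15, 12, 3, 1, 5, 7, 2, 0, 9, 10, 11, 4, 13, 14, 6] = (0 8)(1 15 6 7 2 12 4)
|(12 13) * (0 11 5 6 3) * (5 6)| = |(0 11 6 3)(12 13)| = 4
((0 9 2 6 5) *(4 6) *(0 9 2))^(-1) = (0 9 5 6 4 2)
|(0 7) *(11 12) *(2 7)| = 6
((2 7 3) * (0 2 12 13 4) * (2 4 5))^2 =((0 4)(2 7 3 12 13 5))^2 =(2 3 13)(5 7 12)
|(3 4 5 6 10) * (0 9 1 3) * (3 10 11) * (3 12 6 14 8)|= |(0 9 1 10)(3 4 5 14 8)(6 11 12)|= 60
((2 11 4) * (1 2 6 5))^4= ((1 2 11 4 6 5))^4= (1 6 11)(2 5 4)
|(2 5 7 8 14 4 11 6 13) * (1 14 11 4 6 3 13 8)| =|(1 14 6 8 11 3 13 2 5 7)| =10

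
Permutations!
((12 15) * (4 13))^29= ((4 13)(12 15))^29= (4 13)(12 15)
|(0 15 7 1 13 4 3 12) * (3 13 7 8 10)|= 6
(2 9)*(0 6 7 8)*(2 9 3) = [6, 1, 3, 2, 4, 5, 7, 8, 0, 9] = (9)(0 6 7 8)(2 3)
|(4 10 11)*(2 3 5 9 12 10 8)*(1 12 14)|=|(1 12 10 11 4 8 2 3 5 9 14)|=11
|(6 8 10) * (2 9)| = |(2 9)(6 8 10)| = 6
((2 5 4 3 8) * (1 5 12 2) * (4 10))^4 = (12)(1 3 10)(4 5 8)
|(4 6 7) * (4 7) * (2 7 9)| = 6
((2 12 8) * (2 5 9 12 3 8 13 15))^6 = (2 13 9 8)(3 15 12 5)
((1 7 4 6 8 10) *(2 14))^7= (1 7 4 6 8 10)(2 14)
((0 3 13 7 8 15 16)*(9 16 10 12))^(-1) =(0 16 9 12 10 15 8 7 13 3)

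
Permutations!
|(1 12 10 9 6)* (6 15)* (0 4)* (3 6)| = |(0 4)(1 12 10 9 15 3 6)| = 14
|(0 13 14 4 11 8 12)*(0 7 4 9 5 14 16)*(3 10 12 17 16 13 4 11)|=|(0 4 3 10 12 7 11 8 17 16)(5 14 9)|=30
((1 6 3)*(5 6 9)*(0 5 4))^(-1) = (0 4 9 1 3 6 5)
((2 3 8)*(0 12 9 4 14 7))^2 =(0 9 14)(2 8 3)(4 7 12)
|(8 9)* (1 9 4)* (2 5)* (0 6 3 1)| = 14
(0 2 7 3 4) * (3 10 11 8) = (0 2 7 10 11 8 3 4) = [2, 1, 7, 4, 0, 5, 6, 10, 3, 9, 11, 8]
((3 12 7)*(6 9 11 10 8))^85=((3 12 7)(6 9 11 10 8))^85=(3 12 7)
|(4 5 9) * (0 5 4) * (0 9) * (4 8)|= |(9)(0 5)(4 8)|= 2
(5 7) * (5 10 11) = (5 7 10 11) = [0, 1, 2, 3, 4, 7, 6, 10, 8, 9, 11, 5]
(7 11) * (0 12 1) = (0 12 1)(7 11) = [12, 0, 2, 3, 4, 5, 6, 11, 8, 9, 10, 7, 1]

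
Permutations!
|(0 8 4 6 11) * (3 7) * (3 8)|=7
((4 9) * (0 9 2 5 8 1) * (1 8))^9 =((0 9 4 2 5 1))^9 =(0 2)(1 4)(5 9)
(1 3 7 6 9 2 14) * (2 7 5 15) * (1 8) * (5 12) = (1 3 12 5 15 2 14 8)(6 9 7) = [0, 3, 14, 12, 4, 15, 9, 6, 1, 7, 10, 11, 5, 13, 8, 2]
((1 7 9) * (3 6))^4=((1 7 9)(3 6))^4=(1 7 9)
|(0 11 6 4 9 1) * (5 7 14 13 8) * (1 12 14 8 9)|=|(0 11 6 4 1)(5 7 8)(9 12 14 13)|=60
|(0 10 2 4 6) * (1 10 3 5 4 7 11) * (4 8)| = 30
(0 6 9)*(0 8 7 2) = (0 6 9 8 7 2) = [6, 1, 0, 3, 4, 5, 9, 2, 7, 8]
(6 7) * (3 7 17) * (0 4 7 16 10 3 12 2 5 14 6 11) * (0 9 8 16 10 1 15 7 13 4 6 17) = (0 6)(1 15 7 11 9 8 16)(2 5 14 17 12)(3 10)(4 13) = [6, 15, 5, 10, 13, 14, 0, 11, 16, 8, 3, 9, 2, 4, 17, 7, 1, 12]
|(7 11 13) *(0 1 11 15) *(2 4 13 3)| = 9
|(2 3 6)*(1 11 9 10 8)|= |(1 11 9 10 8)(2 3 6)|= 15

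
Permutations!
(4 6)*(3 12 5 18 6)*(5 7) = [0, 1, 2, 12, 3, 18, 4, 5, 8, 9, 10, 11, 7, 13, 14, 15, 16, 17, 6] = (3 12 7 5 18 6 4)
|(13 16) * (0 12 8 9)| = 4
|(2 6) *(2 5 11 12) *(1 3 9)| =15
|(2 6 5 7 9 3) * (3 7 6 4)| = 6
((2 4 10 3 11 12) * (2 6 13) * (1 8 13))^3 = (1 2 3 6 13 10 12 8 4 11)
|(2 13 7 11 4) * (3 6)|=10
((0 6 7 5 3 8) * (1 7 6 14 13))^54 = (0 3 7 13)(1 14 8 5) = ((0 14 13 1 7 5 3 8))^54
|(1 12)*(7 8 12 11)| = 5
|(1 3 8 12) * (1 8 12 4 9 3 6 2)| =15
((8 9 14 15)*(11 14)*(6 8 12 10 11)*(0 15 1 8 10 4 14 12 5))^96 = (15)(1 12 6)(4 10 8)(9 14 11)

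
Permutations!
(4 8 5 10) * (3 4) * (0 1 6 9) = (0 1 6 9)(3 4 8 5 10) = [1, 6, 2, 4, 8, 10, 9, 7, 5, 0, 3]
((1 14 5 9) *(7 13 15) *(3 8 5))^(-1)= (1 9 5 8 3 14)(7 15 13)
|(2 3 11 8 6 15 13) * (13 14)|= 8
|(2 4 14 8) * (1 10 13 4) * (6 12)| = |(1 10 13 4 14 8 2)(6 12)| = 14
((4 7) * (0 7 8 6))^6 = ((0 7 4 8 6))^6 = (0 7 4 8 6)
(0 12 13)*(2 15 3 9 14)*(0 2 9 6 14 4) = (0 12 13 2 15 3 6 14 9 4) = [12, 1, 15, 6, 0, 5, 14, 7, 8, 4, 10, 11, 13, 2, 9, 3]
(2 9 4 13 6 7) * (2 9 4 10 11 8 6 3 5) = [0, 1, 4, 5, 13, 2, 7, 9, 6, 10, 11, 8, 12, 3] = (2 4 13 3 5)(6 7 9 10 11 8)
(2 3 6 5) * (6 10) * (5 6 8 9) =(2 3 10 8 9 5) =[0, 1, 3, 10, 4, 2, 6, 7, 9, 5, 8]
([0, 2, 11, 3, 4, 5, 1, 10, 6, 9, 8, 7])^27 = [0, 6, 1, 3, 4, 5, 8, 11, 10, 9, 7, 2]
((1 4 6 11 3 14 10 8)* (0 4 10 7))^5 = (0 14 11 4 7 3 6)(1 8 10)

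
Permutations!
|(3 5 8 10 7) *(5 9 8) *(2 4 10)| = |(2 4 10 7 3 9 8)| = 7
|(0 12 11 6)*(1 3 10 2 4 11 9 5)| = 11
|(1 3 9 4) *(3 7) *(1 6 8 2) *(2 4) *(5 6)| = 20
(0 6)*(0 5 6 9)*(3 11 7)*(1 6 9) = (0 1 6 5 9)(3 11 7) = [1, 6, 2, 11, 4, 9, 5, 3, 8, 0, 10, 7]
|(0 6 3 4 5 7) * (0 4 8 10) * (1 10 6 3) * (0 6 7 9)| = 21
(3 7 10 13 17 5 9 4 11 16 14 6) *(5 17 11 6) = (17)(3 7 10 13 11 16 14 5 9 4 6) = [0, 1, 2, 7, 6, 9, 3, 10, 8, 4, 13, 16, 12, 11, 5, 15, 14, 17]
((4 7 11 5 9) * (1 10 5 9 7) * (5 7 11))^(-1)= (1 4 9 11 5 7 10)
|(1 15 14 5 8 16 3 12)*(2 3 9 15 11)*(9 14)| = |(1 11 2 3 12)(5 8 16 14)(9 15)| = 20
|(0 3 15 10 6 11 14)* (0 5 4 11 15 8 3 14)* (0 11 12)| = |(0 14 5 4 12)(3 8)(6 15 10)| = 30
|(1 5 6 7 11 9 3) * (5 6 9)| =7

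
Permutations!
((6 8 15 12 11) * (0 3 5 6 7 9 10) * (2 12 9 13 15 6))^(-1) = (0 10 9 15 13 7 11 12 2 5 3)(6 8)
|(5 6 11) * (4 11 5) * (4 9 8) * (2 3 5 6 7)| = 4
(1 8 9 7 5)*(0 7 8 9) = (0 7 5 1 9 8) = [7, 9, 2, 3, 4, 1, 6, 5, 0, 8]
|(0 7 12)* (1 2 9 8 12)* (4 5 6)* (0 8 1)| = 6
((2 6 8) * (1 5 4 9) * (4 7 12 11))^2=(1 7 11 9 5 12 4)(2 8 6)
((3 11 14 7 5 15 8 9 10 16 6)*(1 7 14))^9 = (1 3 16 9 15 7 11 6 10 8 5)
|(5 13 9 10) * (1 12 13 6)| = |(1 12 13 9 10 5 6)| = 7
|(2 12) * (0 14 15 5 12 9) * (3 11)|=14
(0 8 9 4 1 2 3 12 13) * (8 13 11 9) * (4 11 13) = (0 4 1 2 3 12 13)(9 11) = [4, 2, 3, 12, 1, 5, 6, 7, 8, 11, 10, 9, 13, 0]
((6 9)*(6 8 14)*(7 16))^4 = (16)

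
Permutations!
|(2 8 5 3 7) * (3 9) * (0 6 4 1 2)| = |(0 6 4 1 2 8 5 9 3 7)| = 10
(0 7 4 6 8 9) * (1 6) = (0 7 4 1 6 8 9) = [7, 6, 2, 3, 1, 5, 8, 4, 9, 0]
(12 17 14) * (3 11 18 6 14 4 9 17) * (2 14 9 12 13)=(2 14 13)(3 11 18 6 9 17 4 12)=[0, 1, 14, 11, 12, 5, 9, 7, 8, 17, 10, 18, 3, 2, 13, 15, 16, 4, 6]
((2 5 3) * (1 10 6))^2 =(1 6 10)(2 3 5)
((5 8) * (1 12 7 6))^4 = ((1 12 7 6)(5 8))^4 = (12)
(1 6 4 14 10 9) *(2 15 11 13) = [0, 6, 15, 3, 14, 5, 4, 7, 8, 1, 9, 13, 12, 2, 10, 11] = (1 6 4 14 10 9)(2 15 11 13)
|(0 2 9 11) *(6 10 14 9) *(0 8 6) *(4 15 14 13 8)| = |(0 2)(4 15 14 9 11)(6 10 13 8)| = 20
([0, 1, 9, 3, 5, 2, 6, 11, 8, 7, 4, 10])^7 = (11)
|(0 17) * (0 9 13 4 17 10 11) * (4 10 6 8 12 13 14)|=28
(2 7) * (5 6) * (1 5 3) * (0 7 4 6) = (0 7 2 4 6 3 1 5) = [7, 5, 4, 1, 6, 0, 3, 2]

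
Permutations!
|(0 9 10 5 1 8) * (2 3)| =|(0 9 10 5 1 8)(2 3)| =6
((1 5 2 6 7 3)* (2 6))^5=(7)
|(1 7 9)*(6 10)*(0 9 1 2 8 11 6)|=14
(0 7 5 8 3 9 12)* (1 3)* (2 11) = (0 7 5 8 1 3 9 12)(2 11) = [7, 3, 11, 9, 4, 8, 6, 5, 1, 12, 10, 2, 0]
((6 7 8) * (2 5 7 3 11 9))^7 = (2 9 11 3 6 8 7 5)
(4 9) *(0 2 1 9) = (0 2 1 9 4) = [2, 9, 1, 3, 0, 5, 6, 7, 8, 4]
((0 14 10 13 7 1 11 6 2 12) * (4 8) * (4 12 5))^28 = (0 10 7 11 2 4 12 14 13 1 6 5 8)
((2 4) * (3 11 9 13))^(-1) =(2 4)(3 13 9 11) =((2 4)(3 11 9 13))^(-1)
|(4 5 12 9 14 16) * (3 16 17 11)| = 9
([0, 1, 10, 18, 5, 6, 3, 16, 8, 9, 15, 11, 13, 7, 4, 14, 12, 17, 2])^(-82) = [0, 1, 18, 6, 14, 4, 5, 12, 8, 9, 2, 11, 7, 16, 15, 10, 13, 17, 3]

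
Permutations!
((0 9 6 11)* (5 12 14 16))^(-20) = (16)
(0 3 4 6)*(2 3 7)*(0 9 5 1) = (0 7 2 3 4 6 9 5 1) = [7, 0, 3, 4, 6, 1, 9, 2, 8, 5]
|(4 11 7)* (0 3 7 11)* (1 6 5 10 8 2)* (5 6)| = |(11)(0 3 7 4)(1 5 10 8 2)| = 20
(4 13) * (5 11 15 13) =(4 5 11 15 13) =[0, 1, 2, 3, 5, 11, 6, 7, 8, 9, 10, 15, 12, 4, 14, 13]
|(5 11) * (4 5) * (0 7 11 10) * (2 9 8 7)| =9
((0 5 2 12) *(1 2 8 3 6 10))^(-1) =(0 12 2 1 10 6 3 8 5) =((0 5 8 3 6 10 1 2 12))^(-1)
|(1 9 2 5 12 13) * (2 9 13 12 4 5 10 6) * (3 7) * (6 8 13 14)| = |(1 14 6 2 10 8 13)(3 7)(4 5)| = 14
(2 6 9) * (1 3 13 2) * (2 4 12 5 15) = (1 3 13 4 12 5 15 2 6 9) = [0, 3, 6, 13, 12, 15, 9, 7, 8, 1, 10, 11, 5, 4, 14, 2]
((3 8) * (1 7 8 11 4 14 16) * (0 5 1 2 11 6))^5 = (16)(0 3 7 5 6 8 1)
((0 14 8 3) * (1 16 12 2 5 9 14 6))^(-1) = (0 3 8 14 9 5 2 12 16 1 6)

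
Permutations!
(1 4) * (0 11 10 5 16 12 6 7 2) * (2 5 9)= (0 11 10 9 2)(1 4)(5 16 12 6 7)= [11, 4, 0, 3, 1, 16, 7, 5, 8, 2, 9, 10, 6, 13, 14, 15, 12]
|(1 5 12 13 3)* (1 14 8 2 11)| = 9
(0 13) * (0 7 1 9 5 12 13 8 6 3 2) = (0 8 6 3 2)(1 9 5 12 13 7) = [8, 9, 0, 2, 4, 12, 3, 1, 6, 5, 10, 11, 13, 7]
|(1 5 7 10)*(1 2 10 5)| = |(2 10)(5 7)| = 2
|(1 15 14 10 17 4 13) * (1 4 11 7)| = |(1 15 14 10 17 11 7)(4 13)| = 14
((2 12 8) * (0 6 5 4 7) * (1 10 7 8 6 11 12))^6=((0 11 12 6 5 4 8 2 1 10 7))^6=(0 8 11 2 12 1 6 10 5 7 4)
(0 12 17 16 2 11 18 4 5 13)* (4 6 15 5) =(0 12 17 16 2 11 18 6 15 5 13) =[12, 1, 11, 3, 4, 13, 15, 7, 8, 9, 10, 18, 17, 0, 14, 5, 2, 16, 6]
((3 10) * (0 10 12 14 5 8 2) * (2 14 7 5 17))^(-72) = ((0 10 3 12 7 5 8 14 17 2))^(-72) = (0 17 8 7 3)(2 14 5 12 10)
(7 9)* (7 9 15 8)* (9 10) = (7 15 8)(9 10) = [0, 1, 2, 3, 4, 5, 6, 15, 7, 10, 9, 11, 12, 13, 14, 8]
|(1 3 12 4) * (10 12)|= |(1 3 10 12 4)|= 5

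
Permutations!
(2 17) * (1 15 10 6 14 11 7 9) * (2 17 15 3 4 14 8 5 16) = [0, 3, 15, 4, 14, 16, 8, 9, 5, 1, 6, 7, 12, 13, 11, 10, 2, 17] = (17)(1 3 4 14 11 7 9)(2 15 10 6 8 5 16)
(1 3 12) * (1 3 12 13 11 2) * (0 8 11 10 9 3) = (0 8 11 2 1 12)(3 13 10 9) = [8, 12, 1, 13, 4, 5, 6, 7, 11, 3, 9, 2, 0, 10]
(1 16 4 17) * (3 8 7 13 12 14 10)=(1 16 4 17)(3 8 7 13 12 14 10)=[0, 16, 2, 8, 17, 5, 6, 13, 7, 9, 3, 11, 14, 12, 10, 15, 4, 1]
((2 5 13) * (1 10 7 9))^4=(2 5 13)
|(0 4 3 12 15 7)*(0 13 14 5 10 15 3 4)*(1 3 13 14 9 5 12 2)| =|(1 3 2)(5 10 15 7 14 12 13 9)| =24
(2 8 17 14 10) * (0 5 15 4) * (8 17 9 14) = (0 5 15 4)(2 17 8 9 14 10) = [5, 1, 17, 3, 0, 15, 6, 7, 9, 14, 2, 11, 12, 13, 10, 4, 16, 8]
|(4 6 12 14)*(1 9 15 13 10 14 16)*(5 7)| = |(1 9 15 13 10 14 4 6 12 16)(5 7)| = 10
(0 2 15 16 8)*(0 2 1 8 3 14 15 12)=(0 1 8 2 12)(3 14 15 16)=[1, 8, 12, 14, 4, 5, 6, 7, 2, 9, 10, 11, 0, 13, 15, 16, 3]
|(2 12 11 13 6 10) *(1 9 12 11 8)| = 20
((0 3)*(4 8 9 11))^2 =((0 3)(4 8 9 11))^2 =(4 9)(8 11)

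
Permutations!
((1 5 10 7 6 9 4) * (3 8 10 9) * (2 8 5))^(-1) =((1 2 8 10 7 6 3 5 9 4))^(-1) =(1 4 9 5 3 6 7 10 8 2)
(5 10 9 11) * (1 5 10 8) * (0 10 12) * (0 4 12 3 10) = (1 5 8)(3 10 9 11)(4 12) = [0, 5, 2, 10, 12, 8, 6, 7, 1, 11, 9, 3, 4]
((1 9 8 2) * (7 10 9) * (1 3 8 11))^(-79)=(1 7 10 9 11)(2 8 3)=((1 7 10 9 11)(2 3 8))^(-79)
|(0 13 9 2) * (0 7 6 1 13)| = 6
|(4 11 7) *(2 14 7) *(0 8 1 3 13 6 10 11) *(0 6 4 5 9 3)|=33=|(0 8 1)(2 14 7 5 9 3 13 4 6 10 11)|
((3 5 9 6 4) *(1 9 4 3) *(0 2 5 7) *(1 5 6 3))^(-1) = (0 7 3 9 1 6 2)(4 5)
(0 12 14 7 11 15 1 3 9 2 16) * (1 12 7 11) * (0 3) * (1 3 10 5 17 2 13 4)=[7, 0, 16, 9, 1, 17, 6, 3, 8, 13, 5, 15, 14, 4, 11, 12, 10, 2]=(0 7 3 9 13 4 1)(2 16 10 5 17)(11 15 12 14)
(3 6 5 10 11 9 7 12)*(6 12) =(3 12)(5 10 11 9 7 6) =[0, 1, 2, 12, 4, 10, 5, 6, 8, 7, 11, 9, 3]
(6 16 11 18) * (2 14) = (2 14)(6 16 11 18) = [0, 1, 14, 3, 4, 5, 16, 7, 8, 9, 10, 18, 12, 13, 2, 15, 11, 17, 6]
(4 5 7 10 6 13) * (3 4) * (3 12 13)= (3 4 5 7 10 6)(12 13)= [0, 1, 2, 4, 5, 7, 3, 10, 8, 9, 6, 11, 13, 12]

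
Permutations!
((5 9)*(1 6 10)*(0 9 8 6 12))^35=(0 8 1 9 6 12 5 10)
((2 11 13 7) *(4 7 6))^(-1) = (2 7 4 6 13 11) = ((2 11 13 6 4 7))^(-1)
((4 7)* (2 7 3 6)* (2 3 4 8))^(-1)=((2 7 8)(3 6))^(-1)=(2 8 7)(3 6)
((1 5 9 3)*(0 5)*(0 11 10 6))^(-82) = ((0 5 9 3 1 11 10 6))^(-82) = (0 10 1 9)(3 5 6 11)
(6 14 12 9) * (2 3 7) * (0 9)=(0 9 6 14 12)(2 3 7)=[9, 1, 3, 7, 4, 5, 14, 2, 8, 6, 10, 11, 0, 13, 12]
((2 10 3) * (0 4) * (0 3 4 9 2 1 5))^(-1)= ((0 9 2 10 4 3 1 5))^(-1)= (0 5 1 3 4 10 2 9)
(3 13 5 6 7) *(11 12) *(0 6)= (0 6 7 3 13 5)(11 12)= [6, 1, 2, 13, 4, 0, 7, 3, 8, 9, 10, 12, 11, 5]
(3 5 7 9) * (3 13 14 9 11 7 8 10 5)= (5 8 10)(7 11)(9 13 14)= [0, 1, 2, 3, 4, 8, 6, 11, 10, 13, 5, 7, 12, 14, 9]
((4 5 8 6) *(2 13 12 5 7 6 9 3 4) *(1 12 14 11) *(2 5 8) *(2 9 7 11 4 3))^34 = ((1 12 8 7 6 5 9 2 13 14 4 11))^34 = (1 4 13 9 6 8)(2 5 7 12 11 14)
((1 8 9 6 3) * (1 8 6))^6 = ((1 6 3 8 9))^6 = (1 6 3 8 9)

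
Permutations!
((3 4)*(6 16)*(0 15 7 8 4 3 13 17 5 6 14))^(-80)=(0 6 13 7 14 5 4 15 16 17 8)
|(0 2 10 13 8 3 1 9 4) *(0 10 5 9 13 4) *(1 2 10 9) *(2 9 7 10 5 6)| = |(0 5 1 13 8 3 9)(2 6)(4 7 10)| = 42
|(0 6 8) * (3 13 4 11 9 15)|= 6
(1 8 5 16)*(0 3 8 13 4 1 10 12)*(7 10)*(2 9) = (0 3 8 5 16 7 10 12)(1 13 4)(2 9) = [3, 13, 9, 8, 1, 16, 6, 10, 5, 2, 12, 11, 0, 4, 14, 15, 7]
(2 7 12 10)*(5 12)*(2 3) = (2 7 5 12 10 3) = [0, 1, 7, 2, 4, 12, 6, 5, 8, 9, 3, 11, 10]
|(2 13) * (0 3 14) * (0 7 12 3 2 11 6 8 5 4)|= |(0 2 13 11 6 8 5 4)(3 14 7 12)|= 8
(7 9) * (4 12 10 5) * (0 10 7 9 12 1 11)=[10, 11, 2, 3, 1, 4, 6, 12, 8, 9, 5, 0, 7]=(0 10 5 4 1 11)(7 12)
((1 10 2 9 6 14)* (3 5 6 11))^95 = ((1 10 2 9 11 3 5 6 14))^95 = (1 3 10 5 2 6 9 14 11)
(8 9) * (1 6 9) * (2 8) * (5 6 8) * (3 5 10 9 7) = (1 8)(2 10 9)(3 5 6 7) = [0, 8, 10, 5, 4, 6, 7, 3, 1, 2, 9]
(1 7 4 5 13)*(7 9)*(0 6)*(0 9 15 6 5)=(0 5 13 1 15 6 9 7 4)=[5, 15, 2, 3, 0, 13, 9, 4, 8, 7, 10, 11, 12, 1, 14, 6]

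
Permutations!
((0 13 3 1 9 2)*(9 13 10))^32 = (1 3 13)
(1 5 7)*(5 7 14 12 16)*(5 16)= (16)(1 7)(5 14 12)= [0, 7, 2, 3, 4, 14, 6, 1, 8, 9, 10, 11, 5, 13, 12, 15, 16]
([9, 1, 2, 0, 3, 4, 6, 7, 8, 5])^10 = (9)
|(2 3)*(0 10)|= 2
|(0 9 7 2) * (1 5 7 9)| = 5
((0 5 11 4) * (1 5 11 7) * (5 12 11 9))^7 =((0 9 5 7 1 12 11 4))^7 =(0 4 11 12 1 7 5 9)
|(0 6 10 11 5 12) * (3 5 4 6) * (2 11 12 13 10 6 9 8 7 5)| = |(0 3 2 11 4 9 8 7 5 13 10 12)| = 12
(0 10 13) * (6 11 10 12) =(0 12 6 11 10 13) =[12, 1, 2, 3, 4, 5, 11, 7, 8, 9, 13, 10, 6, 0]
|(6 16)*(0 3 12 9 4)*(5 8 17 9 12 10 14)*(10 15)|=|(0 3 15 10 14 5 8 17 9 4)(6 16)|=10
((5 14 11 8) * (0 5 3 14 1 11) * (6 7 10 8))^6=((0 5 1 11 6 7 10 8 3 14))^6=(0 10 1 3 6)(5 8 11 14 7)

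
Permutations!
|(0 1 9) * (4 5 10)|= 3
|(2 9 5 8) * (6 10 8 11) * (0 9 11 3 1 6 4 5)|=18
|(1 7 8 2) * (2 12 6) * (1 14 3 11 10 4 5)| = 12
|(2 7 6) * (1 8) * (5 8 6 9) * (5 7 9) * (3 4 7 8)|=20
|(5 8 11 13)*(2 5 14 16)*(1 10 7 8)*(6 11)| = |(1 10 7 8 6 11 13 14 16 2 5)| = 11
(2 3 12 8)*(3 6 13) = [0, 1, 6, 12, 4, 5, 13, 7, 2, 9, 10, 11, 8, 3] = (2 6 13 3 12 8)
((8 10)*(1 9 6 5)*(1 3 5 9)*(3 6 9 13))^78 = (3 6)(5 13)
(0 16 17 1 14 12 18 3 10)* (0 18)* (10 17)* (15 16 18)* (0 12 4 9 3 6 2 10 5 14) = [18, 0, 10, 17, 9, 14, 2, 7, 8, 3, 15, 11, 12, 13, 4, 16, 5, 1, 6] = (0 18 6 2 10 15 16 5 14 4 9 3 17 1)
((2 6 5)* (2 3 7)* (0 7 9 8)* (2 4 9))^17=((0 7 4 9 8)(2 6 5 3))^17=(0 4 8 7 9)(2 6 5 3)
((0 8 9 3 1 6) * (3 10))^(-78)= ((0 8 9 10 3 1 6))^(-78)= (0 6 1 3 10 9 8)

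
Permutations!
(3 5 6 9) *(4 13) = [0, 1, 2, 5, 13, 6, 9, 7, 8, 3, 10, 11, 12, 4] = (3 5 6 9)(4 13)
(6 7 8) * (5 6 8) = [0, 1, 2, 3, 4, 6, 7, 5, 8] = (8)(5 6 7)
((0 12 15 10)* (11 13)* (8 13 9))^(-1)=((0 12 15 10)(8 13 11 9))^(-1)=(0 10 15 12)(8 9 11 13)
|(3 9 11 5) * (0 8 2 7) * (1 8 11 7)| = |(0 11 5 3 9 7)(1 8 2)| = 6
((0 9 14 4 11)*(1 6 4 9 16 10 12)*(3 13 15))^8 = ((0 16 10 12 1 6 4 11)(3 13 15)(9 14))^8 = (16)(3 15 13)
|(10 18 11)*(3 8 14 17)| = |(3 8 14 17)(10 18 11)| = 12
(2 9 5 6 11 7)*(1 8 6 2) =[0, 8, 9, 3, 4, 2, 11, 1, 6, 5, 10, 7] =(1 8 6 11 7)(2 9 5)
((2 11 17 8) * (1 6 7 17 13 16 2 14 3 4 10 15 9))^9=((1 6 7 17 8 14 3 4 10 15 9)(2 11 13 16))^9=(1 15 4 14 17 6 9 10 3 8 7)(2 11 13 16)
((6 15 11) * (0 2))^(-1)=(0 2)(6 11 15)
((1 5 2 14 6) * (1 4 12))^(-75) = (1 2 6 12 5 14 4)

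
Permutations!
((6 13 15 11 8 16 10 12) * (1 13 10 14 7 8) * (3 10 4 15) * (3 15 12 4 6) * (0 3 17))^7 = (0 3 10 4 12 17)(1 11 15 13)(7 14 16 8)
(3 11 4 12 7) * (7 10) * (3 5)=[0, 1, 2, 11, 12, 3, 6, 5, 8, 9, 7, 4, 10]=(3 11 4 12 10 7 5)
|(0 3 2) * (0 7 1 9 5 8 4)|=9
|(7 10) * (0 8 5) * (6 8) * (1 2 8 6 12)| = 6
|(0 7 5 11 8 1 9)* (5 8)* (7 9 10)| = 4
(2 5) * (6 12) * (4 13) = (2 5)(4 13)(6 12) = [0, 1, 5, 3, 13, 2, 12, 7, 8, 9, 10, 11, 6, 4]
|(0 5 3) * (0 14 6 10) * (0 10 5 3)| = 5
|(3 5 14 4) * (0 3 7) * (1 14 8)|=8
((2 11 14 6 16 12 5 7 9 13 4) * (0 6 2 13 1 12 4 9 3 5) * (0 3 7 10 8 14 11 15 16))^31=((0 6)(1 12 3 5 10 8 14 2 15 16 4 13 9))^31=(0 6)(1 8 4 3 2 9 10 16 12 14 13 5 15)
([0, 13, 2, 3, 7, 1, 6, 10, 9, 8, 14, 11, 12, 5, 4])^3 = [0, 1, 2, 3, 14, 5, 6, 4, 9, 8, 7, 11, 12, 13, 10]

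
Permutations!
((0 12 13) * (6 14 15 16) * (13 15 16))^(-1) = ((0 12 15 13)(6 14 16))^(-1) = (0 13 15 12)(6 16 14)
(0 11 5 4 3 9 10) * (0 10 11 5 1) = (0 5 4 3 9 11 1) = [5, 0, 2, 9, 3, 4, 6, 7, 8, 11, 10, 1]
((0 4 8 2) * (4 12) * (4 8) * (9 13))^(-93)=(0 2 8 12)(9 13)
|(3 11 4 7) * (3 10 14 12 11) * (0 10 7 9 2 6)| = |(0 10 14 12 11 4 9 2 6)| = 9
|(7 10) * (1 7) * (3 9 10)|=|(1 7 3 9 10)|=5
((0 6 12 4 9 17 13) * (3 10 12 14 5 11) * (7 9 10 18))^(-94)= ((0 6 14 5 11 3 18 7 9 17 13)(4 10 12))^(-94)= (0 3 13 11 17 5 9 14 7 6 18)(4 12 10)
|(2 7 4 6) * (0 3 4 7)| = |(7)(0 3 4 6 2)| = 5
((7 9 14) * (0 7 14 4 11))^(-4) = ((14)(0 7 9 4 11))^(-4) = (14)(0 7 9 4 11)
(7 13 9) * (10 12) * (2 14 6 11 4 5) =(2 14 6 11 4 5)(7 13 9)(10 12) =[0, 1, 14, 3, 5, 2, 11, 13, 8, 7, 12, 4, 10, 9, 6]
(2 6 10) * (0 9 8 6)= (0 9 8 6 10 2)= [9, 1, 0, 3, 4, 5, 10, 7, 6, 8, 2]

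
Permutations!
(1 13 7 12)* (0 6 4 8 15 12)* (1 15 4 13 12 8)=(0 6 13 7)(1 12 15 8 4)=[6, 12, 2, 3, 1, 5, 13, 0, 4, 9, 10, 11, 15, 7, 14, 8]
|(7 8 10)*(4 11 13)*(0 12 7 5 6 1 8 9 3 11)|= 40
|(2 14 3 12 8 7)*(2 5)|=|(2 14 3 12 8 7 5)|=7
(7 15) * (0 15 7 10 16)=(0 15 10 16)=[15, 1, 2, 3, 4, 5, 6, 7, 8, 9, 16, 11, 12, 13, 14, 10, 0]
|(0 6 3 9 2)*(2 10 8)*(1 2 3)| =4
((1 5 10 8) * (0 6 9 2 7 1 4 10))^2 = (0 9 7 5 6 2 1)(4 8 10)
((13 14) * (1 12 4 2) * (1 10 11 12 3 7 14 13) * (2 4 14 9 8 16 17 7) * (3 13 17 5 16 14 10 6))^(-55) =(1 13 17 7 9 8 14)(2 3 6)(5 16)(10 12 11)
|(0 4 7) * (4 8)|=|(0 8 4 7)|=4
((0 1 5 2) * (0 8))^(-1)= ((0 1 5 2 8))^(-1)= (0 8 2 5 1)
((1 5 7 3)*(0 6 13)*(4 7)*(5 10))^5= (0 13 6)(1 3 7 4 5 10)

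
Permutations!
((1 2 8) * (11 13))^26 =(13)(1 8 2)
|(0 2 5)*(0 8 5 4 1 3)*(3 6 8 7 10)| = |(0 2 4 1 6 8 5 7 10 3)| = 10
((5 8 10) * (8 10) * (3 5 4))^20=(10)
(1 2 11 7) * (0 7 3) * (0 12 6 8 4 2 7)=(1 7)(2 11 3 12 6 8 4)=[0, 7, 11, 12, 2, 5, 8, 1, 4, 9, 10, 3, 6]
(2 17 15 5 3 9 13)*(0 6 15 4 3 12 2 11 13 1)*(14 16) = (0 6 15 5 12 2 17 4 3 9 1)(11 13)(14 16) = [6, 0, 17, 9, 3, 12, 15, 7, 8, 1, 10, 13, 2, 11, 16, 5, 14, 4]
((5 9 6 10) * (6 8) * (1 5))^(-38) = (1 6 9)(5 10 8)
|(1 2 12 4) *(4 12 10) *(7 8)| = 4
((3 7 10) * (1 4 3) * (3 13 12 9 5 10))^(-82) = ((1 4 13 12 9 5 10)(3 7))^(-82) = (1 13 9 10 4 12 5)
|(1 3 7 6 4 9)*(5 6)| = 7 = |(1 3 7 5 6 4 9)|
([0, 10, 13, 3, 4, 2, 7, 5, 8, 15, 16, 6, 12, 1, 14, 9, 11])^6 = (1 5 11)(2 6 10)(7 16 13)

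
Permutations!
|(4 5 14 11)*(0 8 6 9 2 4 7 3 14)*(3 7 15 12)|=|(0 8 6 9 2 4 5)(3 14 11 15 12)|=35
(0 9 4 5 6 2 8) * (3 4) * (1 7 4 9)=(0 1 7 4 5 6 2 8)(3 9)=[1, 7, 8, 9, 5, 6, 2, 4, 0, 3]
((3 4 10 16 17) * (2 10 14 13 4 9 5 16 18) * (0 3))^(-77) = (0 3 9 5 16 17)(2 10 18)(4 14 13)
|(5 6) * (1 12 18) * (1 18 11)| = |(18)(1 12 11)(5 6)| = 6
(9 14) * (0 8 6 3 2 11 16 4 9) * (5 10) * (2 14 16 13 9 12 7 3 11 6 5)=(0 8 5 10 2 6 11 13 9 16 4 12 7 3 14)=[8, 1, 6, 14, 12, 10, 11, 3, 5, 16, 2, 13, 7, 9, 0, 15, 4]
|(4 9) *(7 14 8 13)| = 4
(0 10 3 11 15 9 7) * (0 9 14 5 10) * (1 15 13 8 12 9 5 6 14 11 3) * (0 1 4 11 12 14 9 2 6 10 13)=(0 1 15 12 2 6 9 7 5 13 8 14 10 4 11)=[1, 15, 6, 3, 11, 13, 9, 5, 14, 7, 4, 0, 2, 8, 10, 12]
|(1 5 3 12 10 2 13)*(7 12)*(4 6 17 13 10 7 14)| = 8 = |(1 5 3 14 4 6 17 13)(2 10)(7 12)|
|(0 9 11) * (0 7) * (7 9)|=|(0 7)(9 11)|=2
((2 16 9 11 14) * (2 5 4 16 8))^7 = (2 8)(4 16 9 11 14 5)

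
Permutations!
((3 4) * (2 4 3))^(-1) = (2 4)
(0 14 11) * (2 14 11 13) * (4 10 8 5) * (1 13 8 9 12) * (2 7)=(0 11)(1 13 7 2 14 8 5 4 10 9 12)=[11, 13, 14, 3, 10, 4, 6, 2, 5, 12, 9, 0, 1, 7, 8]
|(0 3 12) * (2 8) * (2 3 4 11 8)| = 6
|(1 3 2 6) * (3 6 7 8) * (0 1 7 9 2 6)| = 4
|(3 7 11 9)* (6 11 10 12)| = 7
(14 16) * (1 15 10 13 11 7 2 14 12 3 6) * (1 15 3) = (1 3 6 15 10 13 11 7 2 14 16 12) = [0, 3, 14, 6, 4, 5, 15, 2, 8, 9, 13, 7, 1, 11, 16, 10, 12]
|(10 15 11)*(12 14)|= 6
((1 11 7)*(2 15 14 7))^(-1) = (1 7 14 15 2 11)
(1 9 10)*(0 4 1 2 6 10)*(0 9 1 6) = (0 4 6 10 2) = [4, 1, 0, 3, 6, 5, 10, 7, 8, 9, 2]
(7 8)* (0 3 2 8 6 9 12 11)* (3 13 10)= (0 13 10 3 2 8 7 6 9 12 11)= [13, 1, 8, 2, 4, 5, 9, 6, 7, 12, 3, 0, 11, 10]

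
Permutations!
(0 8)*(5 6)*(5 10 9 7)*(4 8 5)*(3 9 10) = (10)(0 5 6 3 9 7 4 8) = [5, 1, 2, 9, 8, 6, 3, 4, 0, 7, 10]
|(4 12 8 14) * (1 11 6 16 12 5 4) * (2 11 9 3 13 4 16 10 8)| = |(1 9 3 13 4 5 16 12 2 11 6 10 8 14)| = 14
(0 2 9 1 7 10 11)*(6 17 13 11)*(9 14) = [2, 7, 14, 3, 4, 5, 17, 10, 8, 1, 6, 0, 12, 11, 9, 15, 16, 13] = (0 2 14 9 1 7 10 6 17 13 11)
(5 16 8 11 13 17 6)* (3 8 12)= (3 8 11 13 17 6 5 16 12)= [0, 1, 2, 8, 4, 16, 5, 7, 11, 9, 10, 13, 3, 17, 14, 15, 12, 6]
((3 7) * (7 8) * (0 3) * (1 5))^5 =(0 3 8 7)(1 5)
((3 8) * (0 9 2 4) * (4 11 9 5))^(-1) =(0 4 5)(2 9 11)(3 8)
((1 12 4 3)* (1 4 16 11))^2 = (1 16)(11 12) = ((1 12 16 11)(3 4))^2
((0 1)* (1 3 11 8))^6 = (0 3 11 8 1)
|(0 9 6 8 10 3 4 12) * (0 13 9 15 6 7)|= 11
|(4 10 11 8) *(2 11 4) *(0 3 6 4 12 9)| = |(0 3 6 4 10 12 9)(2 11 8)| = 21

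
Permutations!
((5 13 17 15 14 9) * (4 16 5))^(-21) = (4 13 14 16 17 9 5 15)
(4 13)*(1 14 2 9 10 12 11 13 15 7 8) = (1 14 2 9 10 12 11 13 4 15 7 8) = [0, 14, 9, 3, 15, 5, 6, 8, 1, 10, 12, 13, 11, 4, 2, 7]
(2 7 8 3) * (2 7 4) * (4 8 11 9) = (2 8 3 7 11 9 4) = [0, 1, 8, 7, 2, 5, 6, 11, 3, 4, 10, 9]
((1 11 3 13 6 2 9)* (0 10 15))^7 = (0 10 15)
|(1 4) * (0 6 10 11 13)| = 10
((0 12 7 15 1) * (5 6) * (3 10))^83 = (0 15 12 1 7)(3 10)(5 6)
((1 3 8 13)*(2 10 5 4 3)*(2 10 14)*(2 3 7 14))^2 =((1 10 5 4 7 14 3 8 13))^2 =(1 5 7 3 13 10 4 14 8)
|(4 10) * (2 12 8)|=6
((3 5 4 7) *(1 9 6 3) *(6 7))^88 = (1 9 7)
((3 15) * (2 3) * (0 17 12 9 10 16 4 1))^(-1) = ((0 17 12 9 10 16 4 1)(2 3 15))^(-1) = (0 1 4 16 10 9 12 17)(2 15 3)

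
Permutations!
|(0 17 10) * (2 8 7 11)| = 12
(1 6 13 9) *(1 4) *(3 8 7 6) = (1 3 8 7 6 13 9 4) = [0, 3, 2, 8, 1, 5, 13, 6, 7, 4, 10, 11, 12, 9]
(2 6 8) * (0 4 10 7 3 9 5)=[4, 1, 6, 9, 10, 0, 8, 3, 2, 5, 7]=(0 4 10 7 3 9 5)(2 6 8)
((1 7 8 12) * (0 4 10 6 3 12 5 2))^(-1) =((0 4 10 6 3 12 1 7 8 5 2))^(-1) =(0 2 5 8 7 1 12 3 6 10 4)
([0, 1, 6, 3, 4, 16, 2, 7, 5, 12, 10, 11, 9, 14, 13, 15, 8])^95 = [0, 1, 6, 3, 4, 8, 2, 7, 16, 12, 10, 11, 9, 14, 13, 15, 5]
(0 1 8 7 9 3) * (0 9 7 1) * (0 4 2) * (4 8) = (0 8 1 4 2)(3 9) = [8, 4, 0, 9, 2, 5, 6, 7, 1, 3]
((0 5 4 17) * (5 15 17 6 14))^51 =(17)(4 5 14 6)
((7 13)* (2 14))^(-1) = ((2 14)(7 13))^(-1) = (2 14)(7 13)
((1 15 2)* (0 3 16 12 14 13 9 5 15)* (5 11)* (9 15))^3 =(0 12 15)(1 16 13)(2 3 14)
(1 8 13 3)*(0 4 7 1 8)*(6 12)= (0 4 7 1)(3 8 13)(6 12)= [4, 0, 2, 8, 7, 5, 12, 1, 13, 9, 10, 11, 6, 3]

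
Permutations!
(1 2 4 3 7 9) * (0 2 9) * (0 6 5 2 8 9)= (0 8 9 1)(2 4 3 7 6 5)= [8, 0, 4, 7, 3, 2, 5, 6, 9, 1]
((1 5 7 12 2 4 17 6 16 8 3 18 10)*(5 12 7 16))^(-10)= (1 2 17 5 8 18)(3 10 12 4 6 16)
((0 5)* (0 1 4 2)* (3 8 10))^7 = ((0 5 1 4 2)(3 8 10))^7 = (0 1 2 5 4)(3 8 10)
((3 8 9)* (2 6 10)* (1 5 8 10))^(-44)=(1 3)(2 8)(5 10)(6 9)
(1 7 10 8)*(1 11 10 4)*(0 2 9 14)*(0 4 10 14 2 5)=[5, 7, 9, 3, 1, 0, 6, 10, 11, 2, 8, 14, 12, 13, 4]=(0 5)(1 7 10 8 11 14 4)(2 9)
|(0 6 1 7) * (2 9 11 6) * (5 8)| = 14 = |(0 2 9 11 6 1 7)(5 8)|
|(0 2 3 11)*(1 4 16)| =12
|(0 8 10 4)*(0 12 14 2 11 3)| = 9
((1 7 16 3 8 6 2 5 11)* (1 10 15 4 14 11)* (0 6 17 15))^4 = (0 1 8 14 6 7 17 11 2 16 15 10 5 3 4)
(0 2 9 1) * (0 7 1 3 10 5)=[2, 7, 9, 10, 4, 0, 6, 1, 8, 3, 5]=(0 2 9 3 10 5)(1 7)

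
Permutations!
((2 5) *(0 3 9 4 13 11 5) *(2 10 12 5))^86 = ((0 3 9 4 13 11 2)(5 10 12))^86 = (0 9 13 2 3 4 11)(5 12 10)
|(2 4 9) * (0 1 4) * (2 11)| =6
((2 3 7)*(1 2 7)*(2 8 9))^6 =(1 8 9 2 3)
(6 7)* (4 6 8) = [0, 1, 2, 3, 6, 5, 7, 8, 4] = (4 6 7 8)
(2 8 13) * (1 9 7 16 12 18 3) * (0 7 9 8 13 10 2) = (0 7 16 12 18 3 1 8 10 2 13) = [7, 8, 13, 1, 4, 5, 6, 16, 10, 9, 2, 11, 18, 0, 14, 15, 12, 17, 3]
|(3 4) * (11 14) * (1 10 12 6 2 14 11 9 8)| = |(1 10 12 6 2 14 9 8)(3 4)| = 8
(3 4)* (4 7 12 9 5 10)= (3 7 12 9 5 10 4)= [0, 1, 2, 7, 3, 10, 6, 12, 8, 5, 4, 11, 9]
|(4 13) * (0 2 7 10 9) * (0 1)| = |(0 2 7 10 9 1)(4 13)| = 6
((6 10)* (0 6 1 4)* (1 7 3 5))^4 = ((0 6 10 7 3 5 1 4))^4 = (0 3)(1 10)(4 7)(5 6)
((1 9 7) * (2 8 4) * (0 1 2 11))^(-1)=(0 11 4 8 2 7 9 1)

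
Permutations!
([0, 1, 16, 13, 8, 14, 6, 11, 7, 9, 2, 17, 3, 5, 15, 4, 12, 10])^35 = (2 15)(3 7)(4 16)(5 17)(8 12)(10 14)(11 13)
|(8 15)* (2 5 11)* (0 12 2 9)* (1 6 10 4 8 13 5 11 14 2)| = 14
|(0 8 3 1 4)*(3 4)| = |(0 8 4)(1 3)| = 6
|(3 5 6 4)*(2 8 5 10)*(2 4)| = 12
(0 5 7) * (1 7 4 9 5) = (0 1 7)(4 9 5) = [1, 7, 2, 3, 9, 4, 6, 0, 8, 5]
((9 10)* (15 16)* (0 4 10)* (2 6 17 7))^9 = (0 4 10 9)(2 6 17 7)(15 16)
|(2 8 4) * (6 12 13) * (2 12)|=6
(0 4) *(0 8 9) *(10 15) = [4, 1, 2, 3, 8, 5, 6, 7, 9, 0, 15, 11, 12, 13, 14, 10] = (0 4 8 9)(10 15)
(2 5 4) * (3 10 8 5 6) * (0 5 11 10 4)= [5, 1, 6, 4, 2, 0, 3, 7, 11, 9, 8, 10]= (0 5)(2 6 3 4)(8 11 10)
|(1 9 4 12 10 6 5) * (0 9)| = 8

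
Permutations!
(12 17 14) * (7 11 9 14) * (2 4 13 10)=[0, 1, 4, 3, 13, 5, 6, 11, 8, 14, 2, 9, 17, 10, 12, 15, 16, 7]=(2 4 13 10)(7 11 9 14 12 17)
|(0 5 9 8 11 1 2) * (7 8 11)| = 6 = |(0 5 9 11 1 2)(7 8)|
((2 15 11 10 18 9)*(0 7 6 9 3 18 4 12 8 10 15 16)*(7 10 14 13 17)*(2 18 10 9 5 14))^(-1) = ((0 9 18 3 10 4 12 8 2 16)(5 14 13 17 7 6)(11 15))^(-1) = (0 16 2 8 12 4 10 3 18 9)(5 6 7 17 13 14)(11 15)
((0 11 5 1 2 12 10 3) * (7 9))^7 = (0 3 10 12 2 1 5 11)(7 9)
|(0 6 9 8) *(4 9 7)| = 6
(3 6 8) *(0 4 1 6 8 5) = (0 4 1 6 5)(3 8) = [4, 6, 2, 8, 1, 0, 5, 7, 3]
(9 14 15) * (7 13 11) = (7 13 11)(9 14 15) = [0, 1, 2, 3, 4, 5, 6, 13, 8, 14, 10, 7, 12, 11, 15, 9]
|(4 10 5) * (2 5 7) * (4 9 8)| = |(2 5 9 8 4 10 7)| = 7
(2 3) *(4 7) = (2 3)(4 7) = [0, 1, 3, 2, 7, 5, 6, 4]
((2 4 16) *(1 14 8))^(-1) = (1 8 14)(2 16 4)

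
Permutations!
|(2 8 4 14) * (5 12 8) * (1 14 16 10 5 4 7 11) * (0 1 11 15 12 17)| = 36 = |(0 1 14 2 4 16 10 5 17)(7 15 12 8)|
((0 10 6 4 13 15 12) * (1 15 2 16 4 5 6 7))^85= (0 10 7 1 15 12)(2 16 4 13)(5 6)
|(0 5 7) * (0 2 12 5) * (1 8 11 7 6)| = 8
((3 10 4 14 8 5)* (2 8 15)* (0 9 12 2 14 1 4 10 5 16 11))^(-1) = (0 11 16 8 2 12 9)(1 4)(3 5)(14 15)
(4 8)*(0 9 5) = (0 9 5)(4 8) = [9, 1, 2, 3, 8, 0, 6, 7, 4, 5]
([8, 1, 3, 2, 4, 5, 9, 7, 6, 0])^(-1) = [9, 1, 3, 2, 4, 5, 8, 7, 0, 6]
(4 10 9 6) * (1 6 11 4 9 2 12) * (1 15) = [0, 6, 12, 3, 10, 5, 9, 7, 8, 11, 2, 4, 15, 13, 14, 1] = (1 6 9 11 4 10 2 12 15)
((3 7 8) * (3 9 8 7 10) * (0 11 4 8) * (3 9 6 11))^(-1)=((0 3 10 9)(4 8 6 11))^(-1)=(0 9 10 3)(4 11 6 8)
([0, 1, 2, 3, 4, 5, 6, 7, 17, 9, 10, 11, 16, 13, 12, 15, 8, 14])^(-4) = [0, 1, 2, 3, 4, 5, 6, 7, 17, 9, 10, 11, 16, 13, 12, 15, 8, 14]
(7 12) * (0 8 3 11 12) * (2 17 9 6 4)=[8, 1, 17, 11, 2, 5, 4, 0, 3, 6, 10, 12, 7, 13, 14, 15, 16, 9]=(0 8 3 11 12 7)(2 17 9 6 4)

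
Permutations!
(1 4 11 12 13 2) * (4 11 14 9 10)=[0, 11, 1, 3, 14, 5, 6, 7, 8, 10, 4, 12, 13, 2, 9]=(1 11 12 13 2)(4 14 9 10)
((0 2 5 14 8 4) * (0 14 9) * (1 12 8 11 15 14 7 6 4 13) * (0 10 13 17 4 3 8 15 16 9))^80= ((0 2 5)(1 12 15 14 11 16 9 10 13)(3 8 17 4 7 6))^80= (0 5 2)(1 13 10 9 16 11 14 15 12)(3 17 7)(4 6 8)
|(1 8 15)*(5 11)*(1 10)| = |(1 8 15 10)(5 11)| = 4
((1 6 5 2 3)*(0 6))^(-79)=((0 6 5 2 3 1))^(-79)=(0 1 3 2 5 6)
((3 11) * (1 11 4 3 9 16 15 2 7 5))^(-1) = (1 5 7 2 15 16 9 11)(3 4) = ((1 11 9 16 15 2 7 5)(3 4))^(-1)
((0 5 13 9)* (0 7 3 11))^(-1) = ((0 5 13 9 7 3 11))^(-1) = (0 11 3 7 9 13 5)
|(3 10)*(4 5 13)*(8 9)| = 6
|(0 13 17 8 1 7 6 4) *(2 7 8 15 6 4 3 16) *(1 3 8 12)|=|(0 13 17 15 6 8 3 16 2 7 4)(1 12)|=22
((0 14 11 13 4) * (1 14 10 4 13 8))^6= (1 11)(8 14)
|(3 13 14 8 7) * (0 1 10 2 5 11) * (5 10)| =20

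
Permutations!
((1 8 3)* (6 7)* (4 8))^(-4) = ((1 4 8 3)(6 7))^(-4) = (8)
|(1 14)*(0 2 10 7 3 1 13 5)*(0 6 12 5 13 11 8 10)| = 42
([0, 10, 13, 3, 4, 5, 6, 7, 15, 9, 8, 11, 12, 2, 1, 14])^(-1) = [0, 14, 13, 3, 4, 5, 6, 7, 10, 9, 1, 11, 12, 2, 15, 8]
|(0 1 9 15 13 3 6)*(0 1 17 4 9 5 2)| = |(0 17 4 9 15 13 3 6 1 5 2)| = 11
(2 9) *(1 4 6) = [0, 4, 9, 3, 6, 5, 1, 7, 8, 2] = (1 4 6)(2 9)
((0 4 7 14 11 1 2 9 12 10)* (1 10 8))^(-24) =(14)(1 2 9 12 8)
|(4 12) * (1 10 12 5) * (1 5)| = |(1 10 12 4)| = 4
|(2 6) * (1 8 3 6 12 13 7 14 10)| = 10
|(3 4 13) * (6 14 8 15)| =12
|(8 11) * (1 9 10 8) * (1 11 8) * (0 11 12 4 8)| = 15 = |(0 11 12 4 8)(1 9 10)|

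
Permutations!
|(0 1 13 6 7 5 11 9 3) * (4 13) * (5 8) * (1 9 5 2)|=|(0 9 3)(1 4 13 6 7 8 2)(5 11)|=42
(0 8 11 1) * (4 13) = [8, 0, 2, 3, 13, 5, 6, 7, 11, 9, 10, 1, 12, 4] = (0 8 11 1)(4 13)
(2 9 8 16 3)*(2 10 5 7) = [0, 1, 9, 10, 4, 7, 6, 2, 16, 8, 5, 11, 12, 13, 14, 15, 3] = (2 9 8 16 3 10 5 7)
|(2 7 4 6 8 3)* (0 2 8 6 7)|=2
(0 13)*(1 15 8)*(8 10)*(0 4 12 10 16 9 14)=[13, 15, 2, 3, 12, 5, 6, 7, 1, 14, 8, 11, 10, 4, 0, 16, 9]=(0 13 4 12 10 8 1 15 16 9 14)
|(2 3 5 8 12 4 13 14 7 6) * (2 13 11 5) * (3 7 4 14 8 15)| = 12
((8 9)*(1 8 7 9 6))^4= (9)(1 8 6)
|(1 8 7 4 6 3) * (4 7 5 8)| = 4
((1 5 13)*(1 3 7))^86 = ((1 5 13 3 7))^86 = (1 5 13 3 7)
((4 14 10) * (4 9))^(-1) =(4 9 10 14)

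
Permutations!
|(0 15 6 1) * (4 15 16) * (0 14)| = 7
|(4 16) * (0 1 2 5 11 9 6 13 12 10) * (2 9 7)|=|(0 1 9 6 13 12 10)(2 5 11 7)(4 16)|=28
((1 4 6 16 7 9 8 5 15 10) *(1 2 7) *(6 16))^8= (1 16 4)(2 7 9 8 5 15 10)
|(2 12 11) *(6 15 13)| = |(2 12 11)(6 15 13)| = 3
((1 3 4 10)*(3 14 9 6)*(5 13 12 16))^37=(1 9 3 10 14 6 4)(5 13 12 16)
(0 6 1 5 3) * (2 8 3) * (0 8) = (0 6 1 5 2)(3 8) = [6, 5, 0, 8, 4, 2, 1, 7, 3]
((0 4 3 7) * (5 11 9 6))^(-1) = (0 7 3 4)(5 6 9 11)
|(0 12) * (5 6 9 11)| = |(0 12)(5 6 9 11)| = 4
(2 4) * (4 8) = (2 8 4) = [0, 1, 8, 3, 2, 5, 6, 7, 4]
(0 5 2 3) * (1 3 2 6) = (0 5 6 1 3) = [5, 3, 2, 0, 4, 6, 1]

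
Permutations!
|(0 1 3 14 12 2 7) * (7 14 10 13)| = 6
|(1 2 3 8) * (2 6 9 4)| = |(1 6 9 4 2 3 8)| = 7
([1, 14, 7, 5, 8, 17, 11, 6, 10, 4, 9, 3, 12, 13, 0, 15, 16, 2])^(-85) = (0 14 1)(2 17 5 3 11 6 7)(4 9 10 8)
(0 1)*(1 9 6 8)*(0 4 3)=(0 9 6 8 1 4 3)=[9, 4, 2, 0, 3, 5, 8, 7, 1, 6]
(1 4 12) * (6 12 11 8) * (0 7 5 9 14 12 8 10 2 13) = (0 7 5 9 14 12 1 4 11 10 2 13)(6 8) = [7, 4, 13, 3, 11, 9, 8, 5, 6, 14, 2, 10, 1, 0, 12]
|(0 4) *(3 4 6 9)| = 5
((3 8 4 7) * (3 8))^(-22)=(4 8 7)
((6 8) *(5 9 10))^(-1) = (5 10 9)(6 8) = ((5 9 10)(6 8))^(-1)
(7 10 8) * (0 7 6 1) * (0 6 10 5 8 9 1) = [7, 6, 2, 3, 4, 8, 0, 5, 10, 1, 9] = (0 7 5 8 10 9 1 6)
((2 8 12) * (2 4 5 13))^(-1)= ((2 8 12 4 5 13))^(-1)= (2 13 5 4 12 8)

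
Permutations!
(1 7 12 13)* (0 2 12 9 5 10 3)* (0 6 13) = (0 2 12)(1 7 9 5 10 3 6 13) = [2, 7, 12, 6, 4, 10, 13, 9, 8, 5, 3, 11, 0, 1]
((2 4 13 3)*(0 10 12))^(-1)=(0 12 10)(2 3 13 4)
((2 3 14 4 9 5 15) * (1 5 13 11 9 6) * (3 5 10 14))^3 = (15)(1 4 10 6 14)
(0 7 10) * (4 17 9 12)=(0 7 10)(4 17 9 12)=[7, 1, 2, 3, 17, 5, 6, 10, 8, 12, 0, 11, 4, 13, 14, 15, 16, 9]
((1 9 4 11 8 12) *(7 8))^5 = (1 8 11 9 12 7 4)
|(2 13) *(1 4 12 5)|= 4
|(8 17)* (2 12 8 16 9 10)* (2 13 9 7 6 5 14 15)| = |(2 12 8 17 16 7 6 5 14 15)(9 10 13)| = 30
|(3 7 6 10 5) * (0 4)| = |(0 4)(3 7 6 10 5)| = 10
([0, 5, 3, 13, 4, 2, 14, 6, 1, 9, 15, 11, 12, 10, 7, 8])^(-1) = (1 8 15 10 13 3 2 5)(6 7 14)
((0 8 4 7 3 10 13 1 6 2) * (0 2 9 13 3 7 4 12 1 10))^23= ((0 8 12 1 6 9 13 10 3))^23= (0 9 8 13 12 10 1 3 6)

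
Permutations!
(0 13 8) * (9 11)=(0 13 8)(9 11)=[13, 1, 2, 3, 4, 5, 6, 7, 0, 11, 10, 9, 12, 8]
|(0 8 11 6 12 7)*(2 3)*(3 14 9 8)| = |(0 3 2 14 9 8 11 6 12 7)| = 10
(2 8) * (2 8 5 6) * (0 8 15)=(0 8 15)(2 5 6)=[8, 1, 5, 3, 4, 6, 2, 7, 15, 9, 10, 11, 12, 13, 14, 0]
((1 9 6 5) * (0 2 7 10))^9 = (0 2 7 10)(1 9 6 5)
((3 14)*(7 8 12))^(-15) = ((3 14)(7 8 12))^(-15) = (3 14)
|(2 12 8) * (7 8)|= 4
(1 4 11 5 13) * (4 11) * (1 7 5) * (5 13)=(1 11)(7 13)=[0, 11, 2, 3, 4, 5, 6, 13, 8, 9, 10, 1, 12, 7]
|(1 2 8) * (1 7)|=|(1 2 8 7)|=4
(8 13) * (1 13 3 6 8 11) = (1 13 11)(3 6 8) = [0, 13, 2, 6, 4, 5, 8, 7, 3, 9, 10, 1, 12, 11]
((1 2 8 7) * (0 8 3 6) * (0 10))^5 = ((0 8 7 1 2 3 6 10))^5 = (0 3 7 10 2 8 6 1)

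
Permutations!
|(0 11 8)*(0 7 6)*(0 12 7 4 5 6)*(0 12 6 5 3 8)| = |(0 11)(3 8 4)(7 12)| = 6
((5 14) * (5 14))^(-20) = (14)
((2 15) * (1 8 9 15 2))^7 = ((1 8 9 15))^7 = (1 15 9 8)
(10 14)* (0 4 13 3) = (0 4 13 3)(10 14) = [4, 1, 2, 0, 13, 5, 6, 7, 8, 9, 14, 11, 12, 3, 10]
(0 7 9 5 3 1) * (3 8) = (0 7 9 5 8 3 1) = [7, 0, 2, 1, 4, 8, 6, 9, 3, 5]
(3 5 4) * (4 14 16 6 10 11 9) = [0, 1, 2, 5, 3, 14, 10, 7, 8, 4, 11, 9, 12, 13, 16, 15, 6] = (3 5 14 16 6 10 11 9 4)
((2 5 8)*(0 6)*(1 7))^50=(2 8 5)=((0 6)(1 7)(2 5 8))^50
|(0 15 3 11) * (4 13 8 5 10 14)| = |(0 15 3 11)(4 13 8 5 10 14)| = 12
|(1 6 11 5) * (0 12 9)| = |(0 12 9)(1 6 11 5)| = 12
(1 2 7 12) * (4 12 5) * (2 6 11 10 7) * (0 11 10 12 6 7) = (0 11 12 1 7 5 4 6 10) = [11, 7, 2, 3, 6, 4, 10, 5, 8, 9, 0, 12, 1]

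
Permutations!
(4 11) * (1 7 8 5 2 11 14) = (1 7 8 5 2 11 4 14) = [0, 7, 11, 3, 14, 2, 6, 8, 5, 9, 10, 4, 12, 13, 1]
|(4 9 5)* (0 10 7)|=3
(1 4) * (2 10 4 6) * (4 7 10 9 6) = (1 4)(2 9 6)(7 10) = [0, 4, 9, 3, 1, 5, 2, 10, 8, 6, 7]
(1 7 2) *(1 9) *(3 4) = (1 7 2 9)(3 4) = [0, 7, 9, 4, 3, 5, 6, 2, 8, 1]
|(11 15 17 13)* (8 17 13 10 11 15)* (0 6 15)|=4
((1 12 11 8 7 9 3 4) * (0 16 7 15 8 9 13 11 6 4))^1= (0 16 7 13 11 9 3)(1 12 6 4)(8 15)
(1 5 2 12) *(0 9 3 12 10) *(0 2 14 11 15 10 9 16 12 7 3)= (0 16 12 1 5 14 11 15 10 2 9)(3 7)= [16, 5, 9, 7, 4, 14, 6, 3, 8, 0, 2, 15, 1, 13, 11, 10, 12]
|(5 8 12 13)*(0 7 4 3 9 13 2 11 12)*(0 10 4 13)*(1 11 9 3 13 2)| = 60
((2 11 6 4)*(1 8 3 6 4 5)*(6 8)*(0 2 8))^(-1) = ((0 2 11 4 8 3)(1 6 5))^(-1) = (0 3 8 4 11 2)(1 5 6)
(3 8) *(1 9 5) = (1 9 5)(3 8) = [0, 9, 2, 8, 4, 1, 6, 7, 3, 5]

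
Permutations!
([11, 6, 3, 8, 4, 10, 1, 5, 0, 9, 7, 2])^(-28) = [2, 1, 8, 0, 4, 7, 6, 10, 11, 9, 5, 3]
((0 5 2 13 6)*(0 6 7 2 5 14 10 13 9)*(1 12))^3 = (0 13 9 10 2 14 7)(1 12) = ((0 14 10 13 7 2 9)(1 12))^3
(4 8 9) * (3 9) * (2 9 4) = [0, 1, 9, 4, 8, 5, 6, 7, 3, 2] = (2 9)(3 4 8)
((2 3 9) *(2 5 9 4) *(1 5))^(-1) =(1 9 5)(2 4 3)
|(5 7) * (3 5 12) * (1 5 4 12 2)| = |(1 5 7 2)(3 4 12)| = 12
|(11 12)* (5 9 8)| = 6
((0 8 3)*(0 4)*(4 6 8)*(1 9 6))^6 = (1 9 6 8 3)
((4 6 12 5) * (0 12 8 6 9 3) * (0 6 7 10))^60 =((0 12 5 4 9 3 6 8 7 10))^60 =(12)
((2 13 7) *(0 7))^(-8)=(13)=((0 7 2 13))^(-8)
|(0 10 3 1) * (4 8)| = 4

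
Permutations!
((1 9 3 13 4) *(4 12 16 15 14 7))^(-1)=(1 4 7 14 15 16 12 13 3 9)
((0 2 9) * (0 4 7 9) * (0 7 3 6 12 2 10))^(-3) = (0 10)(2 3 7 6 9 12 4)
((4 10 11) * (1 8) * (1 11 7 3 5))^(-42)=((1 8 11 4 10 7 3 5))^(-42)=(1 3 10 11)(4 8 5 7)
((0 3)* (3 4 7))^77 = ((0 4 7 3))^77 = (0 4 7 3)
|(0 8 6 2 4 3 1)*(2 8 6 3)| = 10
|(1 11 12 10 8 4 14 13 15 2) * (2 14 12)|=|(1 11 2)(4 12 10 8)(13 15 14)|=12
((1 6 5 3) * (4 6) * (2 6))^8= ((1 4 2 6 5 3))^8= (1 2 5)(3 4 6)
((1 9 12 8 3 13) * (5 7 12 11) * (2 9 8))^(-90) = ((1 8 3 13)(2 9 11 5 7 12))^(-90) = (1 3)(8 13)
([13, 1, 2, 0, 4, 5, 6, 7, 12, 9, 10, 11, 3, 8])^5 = [0, 1, 2, 3, 4, 5, 6, 7, 8, 9, 10, 11, 12, 13]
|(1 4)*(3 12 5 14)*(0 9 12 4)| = 8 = |(0 9 12 5 14 3 4 1)|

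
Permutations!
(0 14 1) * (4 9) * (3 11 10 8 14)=[3, 0, 2, 11, 9, 5, 6, 7, 14, 4, 8, 10, 12, 13, 1]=(0 3 11 10 8 14 1)(4 9)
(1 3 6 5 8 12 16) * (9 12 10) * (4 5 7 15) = (1 3 6 7 15 4 5 8 10 9 12 16) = [0, 3, 2, 6, 5, 8, 7, 15, 10, 12, 9, 11, 16, 13, 14, 4, 1]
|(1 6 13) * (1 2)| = 4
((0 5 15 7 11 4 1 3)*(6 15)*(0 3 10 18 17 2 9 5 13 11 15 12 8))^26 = (0 12 5 2 18 1 11)(4 13 8 6 9 17 10)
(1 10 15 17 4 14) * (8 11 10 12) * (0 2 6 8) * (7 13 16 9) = (0 2 6 8 11 10 15 17 4 14 1 12)(7 13 16 9) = [2, 12, 6, 3, 14, 5, 8, 13, 11, 7, 15, 10, 0, 16, 1, 17, 9, 4]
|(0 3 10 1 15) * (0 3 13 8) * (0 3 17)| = |(0 13 8 3 10 1 15 17)| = 8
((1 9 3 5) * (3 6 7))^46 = (1 3 6)(5 7 9)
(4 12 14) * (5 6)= [0, 1, 2, 3, 12, 6, 5, 7, 8, 9, 10, 11, 14, 13, 4]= (4 12 14)(5 6)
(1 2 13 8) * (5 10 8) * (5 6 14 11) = (1 2 13 6 14 11 5 10 8) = [0, 2, 13, 3, 4, 10, 14, 7, 1, 9, 8, 5, 12, 6, 11]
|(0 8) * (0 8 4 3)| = 3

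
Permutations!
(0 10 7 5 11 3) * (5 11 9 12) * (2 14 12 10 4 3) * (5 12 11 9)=[4, 1, 14, 0, 3, 5, 6, 9, 8, 10, 7, 2, 12, 13, 11]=(0 4 3)(2 14 11)(7 9 10)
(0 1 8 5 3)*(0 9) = (0 1 8 5 3 9) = [1, 8, 2, 9, 4, 3, 6, 7, 5, 0]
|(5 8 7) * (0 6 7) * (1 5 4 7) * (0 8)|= 4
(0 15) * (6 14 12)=[15, 1, 2, 3, 4, 5, 14, 7, 8, 9, 10, 11, 6, 13, 12, 0]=(0 15)(6 14 12)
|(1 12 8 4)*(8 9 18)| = 6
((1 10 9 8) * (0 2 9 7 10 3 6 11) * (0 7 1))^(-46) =((0 2 9 8)(1 3 6 11 7 10))^(-46) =(0 9)(1 6 7)(2 8)(3 11 10)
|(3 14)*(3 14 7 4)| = |(14)(3 7 4)| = 3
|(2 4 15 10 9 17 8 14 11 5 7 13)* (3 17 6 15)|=|(2 4 3 17 8 14 11 5 7 13)(6 15 10 9)|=20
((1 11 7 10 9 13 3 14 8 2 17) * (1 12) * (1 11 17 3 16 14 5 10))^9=(1 7 11 12 17)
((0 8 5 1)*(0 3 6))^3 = ((0 8 5 1 3 6))^3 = (0 1)(3 8)(5 6)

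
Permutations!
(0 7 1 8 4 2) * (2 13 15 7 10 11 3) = [10, 8, 0, 2, 13, 5, 6, 1, 4, 9, 11, 3, 12, 15, 14, 7] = (0 10 11 3 2)(1 8 4 13 15 7)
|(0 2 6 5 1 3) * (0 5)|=3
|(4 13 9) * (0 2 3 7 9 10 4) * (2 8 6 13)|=10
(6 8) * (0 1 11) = (0 1 11)(6 8) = [1, 11, 2, 3, 4, 5, 8, 7, 6, 9, 10, 0]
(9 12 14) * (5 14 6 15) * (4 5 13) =(4 5 14 9 12 6 15 13) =[0, 1, 2, 3, 5, 14, 15, 7, 8, 12, 10, 11, 6, 4, 9, 13]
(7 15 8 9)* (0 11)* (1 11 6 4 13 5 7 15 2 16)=(0 6 4 13 5 7 2 16 1 11)(8 9 15)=[6, 11, 16, 3, 13, 7, 4, 2, 9, 15, 10, 0, 12, 5, 14, 8, 1]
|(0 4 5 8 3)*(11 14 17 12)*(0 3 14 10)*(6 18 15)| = 9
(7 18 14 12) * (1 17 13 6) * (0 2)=(0 2)(1 17 13 6)(7 18 14 12)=[2, 17, 0, 3, 4, 5, 1, 18, 8, 9, 10, 11, 7, 6, 12, 15, 16, 13, 14]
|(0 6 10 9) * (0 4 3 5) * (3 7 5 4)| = 8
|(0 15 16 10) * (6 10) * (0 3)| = |(0 15 16 6 10 3)| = 6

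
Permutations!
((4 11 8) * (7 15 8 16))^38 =(4 16 15)(7 8 11)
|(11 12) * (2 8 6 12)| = 5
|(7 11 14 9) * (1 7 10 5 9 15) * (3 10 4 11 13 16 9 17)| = 36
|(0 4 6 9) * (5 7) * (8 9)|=10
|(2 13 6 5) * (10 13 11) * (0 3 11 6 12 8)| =|(0 3 11 10 13 12 8)(2 6 5)| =21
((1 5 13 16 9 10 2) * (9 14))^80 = ((1 5 13 16 14 9 10 2))^80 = (16)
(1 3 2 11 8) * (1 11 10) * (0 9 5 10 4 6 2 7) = (0 9 5 10 1 3 7)(2 4 6)(8 11) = [9, 3, 4, 7, 6, 10, 2, 0, 11, 5, 1, 8]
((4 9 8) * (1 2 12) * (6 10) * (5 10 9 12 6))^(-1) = (1 12 4 8 9 6 2)(5 10)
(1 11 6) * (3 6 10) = [0, 11, 2, 6, 4, 5, 1, 7, 8, 9, 3, 10] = (1 11 10 3 6)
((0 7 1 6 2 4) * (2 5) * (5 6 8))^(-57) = ((0 7 1 8 5 2 4))^(-57) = (0 4 2 5 8 1 7)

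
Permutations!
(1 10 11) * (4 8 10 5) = (1 5 4 8 10 11) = [0, 5, 2, 3, 8, 4, 6, 7, 10, 9, 11, 1]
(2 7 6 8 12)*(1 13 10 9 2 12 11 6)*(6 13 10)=(1 10 9 2 7)(6 8 11 13)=[0, 10, 7, 3, 4, 5, 8, 1, 11, 2, 9, 13, 12, 6]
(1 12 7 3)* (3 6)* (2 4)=(1 12 7 6 3)(2 4)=[0, 12, 4, 1, 2, 5, 3, 6, 8, 9, 10, 11, 7]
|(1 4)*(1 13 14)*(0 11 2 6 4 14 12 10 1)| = |(0 11 2 6 4 13 12 10 1 14)| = 10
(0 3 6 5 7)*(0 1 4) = (0 3 6 5 7 1 4) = [3, 4, 2, 6, 0, 7, 5, 1]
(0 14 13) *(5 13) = (0 14 5 13) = [14, 1, 2, 3, 4, 13, 6, 7, 8, 9, 10, 11, 12, 0, 5]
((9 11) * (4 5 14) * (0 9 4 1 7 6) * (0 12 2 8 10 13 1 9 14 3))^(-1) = (0 3 5 4 11 9 14)(1 13 10 8 2 12 6 7)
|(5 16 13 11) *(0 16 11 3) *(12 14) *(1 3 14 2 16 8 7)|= 10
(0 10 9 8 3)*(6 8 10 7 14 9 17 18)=(0 7 14 9 10 17 18 6 8 3)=[7, 1, 2, 0, 4, 5, 8, 14, 3, 10, 17, 11, 12, 13, 9, 15, 16, 18, 6]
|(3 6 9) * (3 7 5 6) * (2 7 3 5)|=|(2 7)(3 5 6 9)|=4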